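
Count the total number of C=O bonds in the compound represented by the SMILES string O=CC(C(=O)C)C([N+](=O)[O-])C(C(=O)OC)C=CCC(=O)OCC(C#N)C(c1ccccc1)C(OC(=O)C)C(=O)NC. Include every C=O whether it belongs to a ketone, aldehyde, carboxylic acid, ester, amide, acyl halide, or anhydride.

6

OHC: aldehyde, 1 C=O (running total 1).
CH(COCH3): ketone, 1 C=O (running total 2).
CH(COOCH3): ester, 1 C=O (running total 3).
CH2COOCH2: ester, 1 C=O (running total 4).
CH(OCOCH3): ester, 1 C=O (running total 5).
CONHCH3: amide, 1 C=O (running total 6).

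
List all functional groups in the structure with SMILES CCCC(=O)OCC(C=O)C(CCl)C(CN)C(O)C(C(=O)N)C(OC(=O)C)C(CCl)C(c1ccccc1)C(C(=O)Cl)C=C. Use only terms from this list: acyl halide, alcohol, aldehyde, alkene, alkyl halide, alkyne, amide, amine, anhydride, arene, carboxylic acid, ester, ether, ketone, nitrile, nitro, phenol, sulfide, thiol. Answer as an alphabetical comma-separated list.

–C(=O)–O–C with C on the carbonyl side → ester.
pendant –CHO: carbonyl C bonded to C and H → aldehyde.
pendant –CH2X: halogen on sp³ carbon → alkyl halide.
pendant –CH2NH2: N on sp³ C, no adjacent C=O → amine.
–OH on an sp³ carbon → alcohol (secondary).
pendant –CONH2: carbonyl C bonded to C and N → amide.
pendant –OC(=O)CH3: an acyloxy group → ester.
pendant –CH2X: halogen on sp³ carbon → alkyl halide.
pendant –C6H5: benzene ring → arene.
pendant –C(=O)X: carbonyl C bonded to C and halogen → acyl halide.
C=C double bond → alkene.

acyl halide, alcohol, aldehyde, alkene, alkyl halide, amide, amine, arene, ester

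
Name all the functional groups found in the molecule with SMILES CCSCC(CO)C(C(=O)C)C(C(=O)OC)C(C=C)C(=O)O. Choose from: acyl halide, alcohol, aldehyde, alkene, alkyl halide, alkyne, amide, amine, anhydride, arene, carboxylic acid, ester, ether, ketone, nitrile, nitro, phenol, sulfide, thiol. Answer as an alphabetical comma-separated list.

Taking each segment in turn:
  CH2SCH2: C–S–C linkage → sulfide (thioether).
  CH(CH2OH): pendant –CH2OH on an sp³ backbone C → alcohol.
  CH(COCH3): pendant –COCH3: carbonyl C bonded to two carbons → ketone.
  CH(COOCH3): pendant –COOCH3: carbonyl C bonded to C and –OCH3 → ester.
  CH(CH=CH2): pendant –CH=CH2: C=C double bond → alkene.
  COOH: –COOH: carbonyl C bonded to –OH and C → carboxylic acid (the –OH is not a separate alcohol).

alcohol, alkene, carboxylic acid, ester, ketone, sulfide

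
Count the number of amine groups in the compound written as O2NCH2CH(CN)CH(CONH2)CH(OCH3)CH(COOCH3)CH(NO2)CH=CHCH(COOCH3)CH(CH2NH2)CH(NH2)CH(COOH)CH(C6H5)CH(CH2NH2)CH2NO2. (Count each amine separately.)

Working along the chain:
  O2NCH2: –NO2 on carbon → nitro group.
  CH(CN): pendant –C≡N: nitrile.
  CH(CONH2): pendant –CONH2: carbonyl C bonded to C and N → amide.
  CH(OCH3): pendant –OCH3: C–O–C with sp³ C, no adjacent C=O → ether.
  CH(COOCH3): pendant –COOCH3: carbonyl C bonded to C and –OCH3 → ester.
  CH(NO2): –NO2 on an sp³ carbon → nitro (the N=O is not a carbonyl).
  CH=CH: C=C double bond → alkene.
  CH(COOCH3): pendant –COOCH3: carbonyl C bonded to C and –OCH3 → ester.
  CH(CH2NH2): pendant –CH2NH2: N on sp³ C, no adjacent C=O → amine.
  CH(NH2): –NH2 on an sp³ carbon with no adjacent C=O → amine.
  CH(COOH): pendant –COOH: carbonyl C bonded to C and –OH → carboxylic acid.
  CH(C6H5): pendant –C6H5: benzene ring → arene.
  CH(CH2NH2): pendant –CH2NH2: N on sp³ C, no adjacent C=O → amine.
  CH2NO2: –NO2 on carbon → nitro group.
Amine appears at: CH(CH2NH2), CH(NH2), CH(CH2NH2) → 3.

3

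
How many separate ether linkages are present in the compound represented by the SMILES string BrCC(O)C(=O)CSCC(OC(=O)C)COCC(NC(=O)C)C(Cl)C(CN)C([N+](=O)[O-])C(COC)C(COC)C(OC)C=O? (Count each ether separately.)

Reading the structure from left to right:
  BrCH2: halogen on an sp³ carbon → alkyl halide.
  CH(OH): –OH on an sp³ carbon → alcohol (secondary).
  CO: –C(=O)– with carbon on both sides → ketone.
  CH2SCH2: C–S–C linkage → sulfide (thioether).
  CH(OCOCH3): pendant –OC(=O)CH3: an acyloxy group → ester.
  CH2OCH2: C–O–C with sp³ carbons on both sides and no adjacent C=O → ether.
  CH(NHCOCH3): pendant –NHC(=O)CH3: N bonded to a carbonyl → amide (not amine).
  CH(Cl): halogen on an sp³ carbon → alkyl halide.
  CH(CH2NH2): pendant –CH2NH2: N on sp³ C, no adjacent C=O → amine.
  CH(NO2): –NO2 on an sp³ carbon → nitro (the N=O is not a carbonyl).
  CH(CH2OCH3): pendant –CH2OCH3: C–O–C linkage → ether.
  CH(CH2OCH3): pendant –CH2OCH3: C–O–C linkage → ether.
  CH(OCH3): pendant –OCH3: C–O–C with sp³ C, no adjacent C=O → ether.
  CHO: terminal –CHO: carbonyl C bonded to H and C → aldehyde.
Ether appears at: CH2OCH2, CH(CH2OCH3), CH(CH2OCH3), CH(OCH3) → 4.

4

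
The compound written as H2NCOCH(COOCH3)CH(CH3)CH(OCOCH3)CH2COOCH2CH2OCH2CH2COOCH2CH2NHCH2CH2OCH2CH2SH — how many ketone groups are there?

–C(=O)NH2: carbonyl C bonded to C and to N → amide (the N is not a separate amine).
pendant –COOCH3: carbonyl C bonded to C and –OCH3 → ester.
pendant –OC(=O)CH3: an acyloxy group → ester.
–C(=O)–O–C with C on the carbonyl side → ester.
C–O–C with sp³ carbons on both sides and no adjacent C=O → ether.
–C(=O)–O–C with C on the carbonyl side → ester.
C–N–C with sp³ carbons and no adjacent C=O → amine (secondary).
C–O–C with sp³ carbons on both sides and no adjacent C=O → ether.
–SH on an sp³ carbon → thiol.
No segment is a ketone: H2NCO is amide, not ketone; CH(COOCH3) is ester, not ketone; CH(OCOCH3) is ester, not ketone. → 0.

0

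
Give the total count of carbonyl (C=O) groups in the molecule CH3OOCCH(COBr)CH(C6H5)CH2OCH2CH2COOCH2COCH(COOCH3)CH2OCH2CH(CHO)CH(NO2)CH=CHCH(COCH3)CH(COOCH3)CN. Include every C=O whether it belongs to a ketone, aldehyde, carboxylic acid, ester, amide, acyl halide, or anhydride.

CH3OOC: ester, 1 C=O (running total 1).
CH(COBr): acyl halide, 1 C=O (running total 2).
CH2COOCH2: ester, 1 C=O (running total 3).
CO: ketone, 1 C=O (running total 4).
CH(COOCH3): ester, 1 C=O (running total 5).
CH(CHO): aldehyde, 1 C=O (running total 6).
CH(COCH3): ketone, 1 C=O (running total 7).
CH(COOCH3): ester, 1 C=O (running total 8).

8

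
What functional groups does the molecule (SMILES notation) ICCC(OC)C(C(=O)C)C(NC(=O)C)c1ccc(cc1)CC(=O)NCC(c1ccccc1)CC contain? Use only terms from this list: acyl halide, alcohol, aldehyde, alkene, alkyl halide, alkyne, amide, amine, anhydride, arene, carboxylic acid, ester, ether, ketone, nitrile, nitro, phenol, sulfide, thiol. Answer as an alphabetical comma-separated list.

alkyl halide, amide, arene, ether, ketone

Taking each segment in turn:
  ICH2: halogen on an sp³ carbon → alkyl halide.
  CH(OCH3): pendant –OCH3: C–O–C with sp³ C, no adjacent C=O → ether.
  CH(COCH3): pendant –COCH3: carbonyl C bonded to two carbons → ketone.
  CH(NHCOCH3): pendant –NHC(=O)CH3: N bonded to a carbonyl → amide (not amine).
  C6H4: para-disubstituted benzene ring → arene.
  CH2CONHCH2: –C(=O)–N– linkage → amide (the N is not an amine).
  CH(C6H5): pendant –C6H5: benzene ring → arene.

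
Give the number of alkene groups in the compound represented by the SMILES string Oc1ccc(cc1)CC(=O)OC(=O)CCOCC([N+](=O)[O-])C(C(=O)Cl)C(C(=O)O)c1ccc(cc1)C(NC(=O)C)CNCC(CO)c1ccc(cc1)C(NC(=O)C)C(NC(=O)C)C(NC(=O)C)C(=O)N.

0

Taking each segment in turn:
  HOC6H4: –OH attached directly to an aromatic ring → phenol (not alcohol); the ring itself is an arene.
  CH2CO-O-COCH2: two acyl groups sharing one oxygen, –C(=O)–O–C(=O)– → anhydride.
  CH2OCH2: C–O–C with sp³ carbons on both sides and no adjacent C=O → ether.
  CH(NO2): –NO2 on an sp³ carbon → nitro (the N=O is not a carbonyl).
  CH(COCl): pendant –C(=O)X: carbonyl C bonded to C and halogen → acyl halide.
  CH(COOH): pendant –COOH: carbonyl C bonded to C and –OH → carboxylic acid.
  C6H4: para-disubstituted benzene ring → arene.
  CH(NHCOCH3): pendant –NHC(=O)CH3: N bonded to a carbonyl → amide (not amine).
  CH2NHCH2: C–N–C with sp³ carbons and no adjacent C=O → amine (secondary).
  CH(CH2OH): pendant –CH2OH on an sp³ backbone C → alcohol.
  C6H4: para-disubstituted benzene ring → arene.
  CH(NHCOCH3): pendant –NHC(=O)CH3: N bonded to a carbonyl → amide (not amine).
  CH(NHCOCH3): pendant –NHC(=O)CH3: N bonded to a carbonyl → amide (not amine).
  CH(NHCOCH3): pendant –NHC(=O)CH3: N bonded to a carbonyl → amide (not amine).
  CONH2: –C(=O)NH2: carbonyl C bonded to C and to N → amide (the N is not a separate amine).
No segment is a alkene: HOC6H4 is arene/phenol, not alkene; C6H4 is arene, not alkene; C6H4 is arene, not alkene. → 0.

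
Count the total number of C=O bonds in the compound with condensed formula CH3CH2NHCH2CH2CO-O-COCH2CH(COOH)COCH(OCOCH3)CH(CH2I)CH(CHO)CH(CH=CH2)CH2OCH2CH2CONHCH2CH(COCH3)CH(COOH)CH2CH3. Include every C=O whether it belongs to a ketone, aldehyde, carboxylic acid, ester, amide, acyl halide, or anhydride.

9

CH2CO-O-COCH2: anhydride, 2 C=O (running total 2).
CH(COOH): carboxylic acid, 1 C=O (running total 3).
CO: ketone, 1 C=O (running total 4).
CH(OCOCH3): ester, 1 C=O (running total 5).
CH(CHO): aldehyde, 1 C=O (running total 6).
CH2CONHCH2: amide, 1 C=O (running total 7).
CH(COCH3): ketone, 1 C=O (running total 8).
CH(COOH): carboxylic acid, 1 C=O (running total 9).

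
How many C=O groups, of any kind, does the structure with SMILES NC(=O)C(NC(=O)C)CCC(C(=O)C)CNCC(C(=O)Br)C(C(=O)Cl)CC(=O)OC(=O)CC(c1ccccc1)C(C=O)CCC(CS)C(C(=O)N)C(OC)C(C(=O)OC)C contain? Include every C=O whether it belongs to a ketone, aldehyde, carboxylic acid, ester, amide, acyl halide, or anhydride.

10

H2NCO: amide, 1 C=O (running total 1).
CH(NHCOCH3): amide, 1 C=O (running total 2).
CH(COCH3): ketone, 1 C=O (running total 3).
CH(COBr): acyl halide, 1 C=O (running total 4).
CH(COCl): acyl halide, 1 C=O (running total 5).
CH2CO-O-COCH2: anhydride, 2 C=O (running total 7).
CH(CHO): aldehyde, 1 C=O (running total 8).
CH(CONH2): amide, 1 C=O (running total 9).
CH(COOCH3): ester, 1 C=O (running total 10).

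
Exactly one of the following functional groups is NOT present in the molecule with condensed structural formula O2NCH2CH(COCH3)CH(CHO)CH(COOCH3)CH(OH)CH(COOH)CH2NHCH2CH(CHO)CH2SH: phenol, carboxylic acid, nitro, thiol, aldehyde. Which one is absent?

aldehyde: present (CH(CHO) — pendant –CHO: carbonyl C bonded to C and H → aldehyde).
carboxylic acid: present (CH(COOH) — pendant –COOH: carbonyl C bonded to C and –OH → carboxylic acid).
thiol: present (CH2SH — –SH on an sp³ carbon → thiol).
nitro: present (O2NCH2 — –NO2 on carbon → nitro group).
phenol: absent. In CH(OH), the –OH is on an sp³ carbon, not on an aromatic ring, so it is an alcohol.

phenol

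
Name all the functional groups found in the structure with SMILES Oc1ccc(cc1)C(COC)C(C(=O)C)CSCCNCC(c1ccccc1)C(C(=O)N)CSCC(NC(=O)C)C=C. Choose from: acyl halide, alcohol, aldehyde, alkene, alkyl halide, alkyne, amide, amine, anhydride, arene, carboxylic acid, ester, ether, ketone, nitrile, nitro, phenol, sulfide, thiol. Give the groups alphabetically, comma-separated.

alkene, amide, amine, arene, ether, ketone, phenol, sulfide

Taking each segment in turn:
  HOC6H4: –OH attached directly to an aromatic ring → phenol (not alcohol); the ring itself is an arene.
  CH(CH2OCH3): pendant –CH2OCH3: C–O–C linkage → ether.
  CH(COCH3): pendant –COCH3: carbonyl C bonded to two carbons → ketone.
  CH2SCH2: C–S–C linkage → sulfide (thioether).
  CH2NHCH2: C–N–C with sp³ carbons and no adjacent C=O → amine (secondary).
  CH(C6H5): pendant –C6H5: benzene ring → arene.
  CH(CONH2): pendant –CONH2: carbonyl C bonded to C and N → amide.
  CH2SCH2: C–S–C linkage → sulfide (thioether).
  CH(NHCOCH3): pendant –NHC(=O)CH3: N bonded to a carbonyl → amide (not amine).
  CH=CH2: C=C double bond → alkene.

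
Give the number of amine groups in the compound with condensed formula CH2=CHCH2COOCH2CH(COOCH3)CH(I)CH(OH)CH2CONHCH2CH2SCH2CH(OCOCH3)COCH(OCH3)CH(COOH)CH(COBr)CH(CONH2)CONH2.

0

C=C double bond → alkene.
–C(=O)–O–C with C on the carbonyl side → ester.
pendant –COOCH3: carbonyl C bonded to C and –OCH3 → ester.
halogen on an sp³ carbon → alkyl halide.
–OH on an sp³ carbon → alcohol (secondary).
–C(=O)–N– linkage → amide (the N is not an amine).
C–S–C linkage → sulfide (thioether).
pendant –OC(=O)CH3: an acyloxy group → ester.
–C(=O)– with carbon on both sides → ketone.
pendant –OCH3: C–O–C with sp³ C, no adjacent C=O → ether.
pendant –COOH: carbonyl C bonded to C and –OH → carboxylic acid.
pendant –C(=O)X: carbonyl C bonded to C and halogen → acyl halide.
pendant –CONH2: carbonyl C bonded to C and N → amide.
–C(=O)NH2: carbonyl C bonded to C and to N → amide (the N is not a separate amine).
No segment is a amine: CH2CONHCH2 is amide, not amine; CH(CONH2) is amide, not amine; CONH2 is amide, not amine. → 0.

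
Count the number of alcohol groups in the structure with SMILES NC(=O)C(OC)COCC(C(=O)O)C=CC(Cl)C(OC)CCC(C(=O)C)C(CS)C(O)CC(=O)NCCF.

Reading the structure from left to right:
  H2NCO: –C(=O)NH2: carbonyl C bonded to C and to N → amide (the N is not a separate amine).
  CH(OCH3): pendant –OCH3: C–O–C with sp³ C, no adjacent C=O → ether.
  CH2OCH2: C–O–C with sp³ carbons on both sides and no adjacent C=O → ether.
  CH(COOH): pendant –COOH: carbonyl C bonded to C and –OH → carboxylic acid.
  CH=CH: C=C double bond → alkene.
  CH(Cl): halogen on an sp³ carbon → alkyl halide.
  CH(OCH3): pendant –OCH3: C–O–C with sp³ C, no adjacent C=O → ether.
  CH(COCH3): pendant –COCH3: carbonyl C bonded to two carbons → ketone.
  CH(CH2SH): pendant –CH2SH → thiol.
  CH(OH): –OH on an sp³ carbon → alcohol (secondary).
  CH2CONHCH2: –C(=O)–N– linkage → amide (the N is not an amine).
  CH2F: halogen on an sp³ carbon → alkyl halide.
Alcohol appears at: CH(OH) → 1.

1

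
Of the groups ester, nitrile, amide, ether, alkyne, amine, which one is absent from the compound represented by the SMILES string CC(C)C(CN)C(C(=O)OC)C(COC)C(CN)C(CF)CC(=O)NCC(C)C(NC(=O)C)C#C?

nitrile

ether: present (CH(CH2OCH3) — pendant –CH2OCH3: C–O–C linkage → ether).
amide: present (CH2CONHCH2 — –C(=O)–N– linkage → amide (the N is not an amine)).
ester: present (CH(COOCH3) — pendant –COOCH3: carbonyl C bonded to C and –OCH3 → ester).
amine: present (CH(CH2NH2) — pendant –CH2NH2: N on sp³ C, no adjacent C=O → amine).
alkyne: present (C≡CH — C≡C triple bond → alkyne).
nitrile: absent. In C≡CH, the triple bond is C≡C, not C≡N.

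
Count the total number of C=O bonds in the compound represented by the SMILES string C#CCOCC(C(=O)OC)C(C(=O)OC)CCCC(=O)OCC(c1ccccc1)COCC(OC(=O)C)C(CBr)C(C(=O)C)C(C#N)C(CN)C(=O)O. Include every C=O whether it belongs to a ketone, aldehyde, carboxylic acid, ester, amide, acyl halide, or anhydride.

CH(COOCH3): ester, 1 C=O (running total 1).
CH(COOCH3): ester, 1 C=O (running total 2).
CH2COOCH2: ester, 1 C=O (running total 3).
CH(OCOCH3): ester, 1 C=O (running total 4).
CH(COCH3): ketone, 1 C=O (running total 5).
COOH: carboxylic acid, 1 C=O (running total 6).

6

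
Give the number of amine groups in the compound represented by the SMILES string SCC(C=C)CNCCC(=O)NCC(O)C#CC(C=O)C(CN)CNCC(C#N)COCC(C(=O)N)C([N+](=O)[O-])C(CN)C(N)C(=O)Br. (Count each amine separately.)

5

Reading the structure from left to right:
  HSCH2: –SH on an sp³ carbon → thiol.
  CH(CH=CH2): pendant –CH=CH2: C=C double bond → alkene.
  CH2NHCH2: C–N–C with sp³ carbons and no adjacent C=O → amine (secondary).
  CH2CONHCH2: –C(=O)–N– linkage → amide (the N is not an amine).
  CH(OH): –OH on an sp³ carbon → alcohol (secondary).
  C≡C: C≡C triple bond → alkyne.
  CH(CHO): pendant –CHO: carbonyl C bonded to C and H → aldehyde.
  CH(CH2NH2): pendant –CH2NH2: N on sp³ C, no adjacent C=O → amine.
  CH2NHCH2: C–N–C with sp³ carbons and no adjacent C=O → amine (secondary).
  CH(CN): pendant –C≡N: nitrile.
  CH2OCH2: C–O–C with sp³ carbons on both sides and no adjacent C=O → ether.
  CH(CONH2): pendant –CONH2: carbonyl C bonded to C and N → amide.
  CH(NO2): –NO2 on an sp³ carbon → nitro (the N=O is not a carbonyl).
  CH(CH2NH2): pendant –CH2NH2: N on sp³ C, no adjacent C=O → amine.
  CH(NH2): –NH2 on an sp³ carbon with no adjacent C=O → amine.
  COBr: –C(=O)Br: carbonyl C bonded to C and to a halogen → acyl halide (not alkyl halide).
Amine appears at: CH2NHCH2, CH(CH2NH2), CH2NHCH2, CH(CH2NH2), CH(NH2) → 5.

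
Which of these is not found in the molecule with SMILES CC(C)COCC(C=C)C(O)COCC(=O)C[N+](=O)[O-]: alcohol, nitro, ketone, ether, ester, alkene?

alkene: present (CH(CH=CH2) — pendant –CH=CH2: C=C double bond → alkene).
ether: present (CH2OCH2 — C–O–C with sp³ carbons on both sides and no adjacent C=O → ether).
nitro: present (CH2NO2 — –NO2 on carbon → nitro group).
ketone: present (CO — –C(=O)– with carbon on both sides → ketone).
alcohol: present (CH(OH) — –OH on an sp³ carbon → alcohol (secondary)).
ester: no segment matches this pattern.

ester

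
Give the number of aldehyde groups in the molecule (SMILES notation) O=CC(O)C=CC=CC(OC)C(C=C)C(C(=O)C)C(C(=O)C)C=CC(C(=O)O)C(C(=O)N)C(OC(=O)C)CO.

Taking each segment in turn:
  OHC: terminal –CHO: carbonyl C bonded to H and C → aldehyde.
  CH(OH): –OH on an sp³ carbon → alcohol (secondary).
  CH=CH: C=C double bond → alkene.
  CH=CH: C=C double bond → alkene.
  CH(OCH3): pendant –OCH3: C–O–C with sp³ C, no adjacent C=O → ether.
  CH(CH=CH2): pendant –CH=CH2: C=C double bond → alkene.
  CH(COCH3): pendant –COCH3: carbonyl C bonded to two carbons → ketone.
  CH(COCH3): pendant –COCH3: carbonyl C bonded to two carbons → ketone.
  CH=CH: C=C double bond → alkene.
  CH(COOH): pendant –COOH: carbonyl C bonded to C and –OH → carboxylic acid.
  CH(CONH2): pendant –CONH2: carbonyl C bonded to C and N → amide.
  CH(OCOCH3): pendant –OC(=O)CH3: an acyloxy group → ester.
  CH2OH: –OH on an sp³ carbon → alcohol.
Aldehyde appears at: OHC → 1.

1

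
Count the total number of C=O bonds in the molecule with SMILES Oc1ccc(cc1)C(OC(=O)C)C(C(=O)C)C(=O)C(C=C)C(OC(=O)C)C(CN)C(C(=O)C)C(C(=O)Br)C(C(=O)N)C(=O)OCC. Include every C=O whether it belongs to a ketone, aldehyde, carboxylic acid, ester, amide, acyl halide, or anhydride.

CH(OCOCH3): ester, 1 C=O (running total 1).
CH(COCH3): ketone, 1 C=O (running total 2).
CO: ketone, 1 C=O (running total 3).
CH(OCOCH3): ester, 1 C=O (running total 4).
CH(COCH3): ketone, 1 C=O (running total 5).
CH(COBr): acyl halide, 1 C=O (running total 6).
CH(CONH2): amide, 1 C=O (running total 7).
COOCH2CH3: ester, 1 C=O (running total 8).

8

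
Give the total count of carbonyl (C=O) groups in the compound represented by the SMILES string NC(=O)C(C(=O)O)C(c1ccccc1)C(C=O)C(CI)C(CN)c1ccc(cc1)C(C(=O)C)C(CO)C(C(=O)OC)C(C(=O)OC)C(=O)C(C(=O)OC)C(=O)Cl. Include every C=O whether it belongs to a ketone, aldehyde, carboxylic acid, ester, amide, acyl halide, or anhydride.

9

H2NCO: amide, 1 C=O (running total 1).
CH(COOH): carboxylic acid, 1 C=O (running total 2).
CH(CHO): aldehyde, 1 C=O (running total 3).
CH(COCH3): ketone, 1 C=O (running total 4).
CH(COOCH3): ester, 1 C=O (running total 5).
CH(COOCH3): ester, 1 C=O (running total 6).
CO: ketone, 1 C=O (running total 7).
CH(COOCH3): ester, 1 C=O (running total 8).
COCl: acyl halide, 1 C=O (running total 9).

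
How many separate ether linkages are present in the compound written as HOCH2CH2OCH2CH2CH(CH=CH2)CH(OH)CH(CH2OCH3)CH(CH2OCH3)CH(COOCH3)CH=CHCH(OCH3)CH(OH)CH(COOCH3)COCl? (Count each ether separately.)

HO– on an sp³ carbon → alcohol.
C–O–C with sp³ carbons on both sides and no adjacent C=O → ether.
pendant –CH=CH2: C=C double bond → alkene.
–OH on an sp³ carbon → alcohol (secondary).
pendant –CH2OCH3: C–O–C linkage → ether.
pendant –CH2OCH3: C–O–C linkage → ether.
pendant –COOCH3: carbonyl C bonded to C and –OCH3 → ester.
C=C double bond → alkene.
pendant –OCH3: C–O–C with sp³ C, no adjacent C=O → ether.
–OH on an sp³ carbon → alcohol (secondary).
pendant –COOCH3: carbonyl C bonded to C and –OCH3 → ester.
–C(=O)Cl: carbonyl C bonded to C and to a halogen → acyl halide (not alkyl halide).
Ether appears at: CH2OCH2, CH(CH2OCH3), CH(CH2OCH3), CH(OCH3) → 4.

4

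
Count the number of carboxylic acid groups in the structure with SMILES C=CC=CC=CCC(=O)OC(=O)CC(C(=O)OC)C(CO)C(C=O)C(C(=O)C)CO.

Reading the structure from left to right:
  CH2=CH: C=C double bond → alkene.
  CH=CH: C=C double bond → alkene.
  CH=CH: C=C double bond → alkene.
  CH2CO-O-COCH2: two acyl groups sharing one oxygen, –C(=O)–O–C(=O)– → anhydride.
  CH(COOCH3): pendant –COOCH3: carbonyl C bonded to C and –OCH3 → ester.
  CH(CH2OH): pendant –CH2OH on an sp³ backbone C → alcohol.
  CH(CHO): pendant –CHO: carbonyl C bonded to C and H → aldehyde.
  CH(COCH3): pendant –COCH3: carbonyl C bonded to two carbons → ketone.
  CH2OH: –OH on an sp³ carbon → alcohol.
No segment is a carboxylic acid: CH2CO-O-COCH2 is anhydride, not carboxylic acid; CH(COOCH3) is ester, not carboxylic acid; CH(CH2OH) is alcohol, not carboxylic acid. → 0.

0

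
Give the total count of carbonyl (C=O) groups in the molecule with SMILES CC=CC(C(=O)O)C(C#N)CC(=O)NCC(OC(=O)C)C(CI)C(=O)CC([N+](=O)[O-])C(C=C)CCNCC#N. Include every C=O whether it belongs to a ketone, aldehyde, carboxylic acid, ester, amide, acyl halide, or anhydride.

CH(COOH): carboxylic acid, 1 C=O (running total 1).
CH2CONHCH2: amide, 1 C=O (running total 2).
CH(OCOCH3): ester, 1 C=O (running total 3).
CO: ketone, 1 C=O (running total 4).

4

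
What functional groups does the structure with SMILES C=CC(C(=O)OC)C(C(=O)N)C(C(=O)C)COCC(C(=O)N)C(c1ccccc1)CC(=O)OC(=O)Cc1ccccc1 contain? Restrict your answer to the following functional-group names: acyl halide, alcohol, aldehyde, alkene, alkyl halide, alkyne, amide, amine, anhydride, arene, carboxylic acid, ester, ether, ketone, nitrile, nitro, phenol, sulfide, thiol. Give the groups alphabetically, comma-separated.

C=C double bond → alkene.
pendant –COOCH3: carbonyl C bonded to C and –OCH3 → ester.
pendant –CONH2: carbonyl C bonded to C and N → amide.
pendant –COCH3: carbonyl C bonded to two carbons → ketone.
C–O–C with sp³ carbons on both sides and no adjacent C=O → ether.
pendant –CONH2: carbonyl C bonded to C and N → amide.
pendant –C6H5: benzene ring → arene.
two acyl groups sharing one oxygen, –C(=O)–O–C(=O)– → anhydride.
–C6H5 phenyl ring → arene.

alkene, amide, anhydride, arene, ester, ether, ketone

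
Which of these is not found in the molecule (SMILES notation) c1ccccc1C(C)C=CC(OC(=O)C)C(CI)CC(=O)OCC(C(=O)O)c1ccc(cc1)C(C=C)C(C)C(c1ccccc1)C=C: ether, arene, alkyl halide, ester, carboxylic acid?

arene: present (C6H5 — C6H5– phenyl ring → arene).
alkyl halide: present (CH(CH2I) — pendant –CH2X: halogen on sp³ carbon → alkyl halide).
ester: present (CH(OCOCH3) — pendant –OC(=O)CH3: an acyloxy group → ester).
carboxylic acid: present (CH(COOH) — pendant –COOH: carbonyl C bonded to C and –OH → carboxylic acid).
ether: absent. In each of CH(OCOCH3) and CH2COOCH2, the C–O–C oxygen is adjacent to a C=O, so it belongs to an ester, not an ether.

ether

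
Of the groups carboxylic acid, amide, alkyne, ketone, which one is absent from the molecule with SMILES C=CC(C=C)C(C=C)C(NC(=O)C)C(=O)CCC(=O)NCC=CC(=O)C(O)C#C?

carboxylic acid

amide: present (CH(NHCOCH3) — pendant –NHC(=O)CH3: N bonded to a carbonyl → amide (not amine)).
ketone: present (CO — –C(=O)– with carbon on both sides → ketone).
alkyne: present (C≡CH — C≡C triple bond → alkyne).
carboxylic acid: absent. In each of CH(NHCOCH3) and CH2CONHCH2, the carbonyl is bonded to nitrogen, not to –OH; that is an amide.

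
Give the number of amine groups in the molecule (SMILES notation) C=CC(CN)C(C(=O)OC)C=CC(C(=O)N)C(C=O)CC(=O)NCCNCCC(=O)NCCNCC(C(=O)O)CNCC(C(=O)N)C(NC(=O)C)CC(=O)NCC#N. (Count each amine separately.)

Taking each segment in turn:
  CH2=CH: C=C double bond → alkene.
  CH(CH2NH2): pendant –CH2NH2: N on sp³ C, no adjacent C=O → amine.
  CH(COOCH3): pendant –COOCH3: carbonyl C bonded to C and –OCH3 → ester.
  CH=CH: C=C double bond → alkene.
  CH(CONH2): pendant –CONH2: carbonyl C bonded to C and N → amide.
  CH(CHO): pendant –CHO: carbonyl C bonded to C and H → aldehyde.
  CH2CONHCH2: –C(=O)–N– linkage → amide (the N is not an amine).
  CH2NHCH2: C–N–C with sp³ carbons and no adjacent C=O → amine (secondary).
  CH2CONHCH2: –C(=O)–N– linkage → amide (the N is not an amine).
  CH2NHCH2: C–N–C with sp³ carbons and no adjacent C=O → amine (secondary).
  CH(COOH): pendant –COOH: carbonyl C bonded to C and –OH → carboxylic acid.
  CH2NHCH2: C–N–C with sp³ carbons and no adjacent C=O → amine (secondary).
  CH(CONH2): pendant –CONH2: carbonyl C bonded to C and N → amide.
  CH(NHCOCH3): pendant –NHC(=O)CH3: N bonded to a carbonyl → amide (not amine).
  CH2CONHCH2: –C(=O)–N– linkage → amide (the N is not an amine).
  CN: –C≡N: carbon triple-bonded to nitrogen → nitrile.
Amine appears at: CH(CH2NH2), CH2NHCH2, CH2NHCH2, CH2NHCH2 → 4.

4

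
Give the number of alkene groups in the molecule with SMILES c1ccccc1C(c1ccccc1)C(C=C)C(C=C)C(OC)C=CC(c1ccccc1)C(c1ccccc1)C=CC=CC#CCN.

5

Working along the chain:
  C6H5: C6H5– phenyl ring → arene.
  CH(C6H5): pendant –C6H5: benzene ring → arene.
  CH(CH=CH2): pendant –CH=CH2: C=C double bond → alkene.
  CH(CH=CH2): pendant –CH=CH2: C=C double bond → alkene.
  CH(OCH3): pendant –OCH3: C–O–C with sp³ C, no adjacent C=O → ether.
  CH=CH: C=C double bond → alkene.
  CH(C6H5): pendant –C6H5: benzene ring → arene.
  CH(C6H5): pendant –C6H5: benzene ring → arene.
  CH=CH: C=C double bond → alkene.
  CH=CH: C=C double bond → alkene.
  C≡C: C≡C triple bond → alkyne.
  CH2NH2: –NH2 on an sp³ carbon with no adjacent C=O → amine.
Alkene appears at: CH(CH=CH2), CH(CH=CH2), CH=CH, CH=CH, CH=CH → 5.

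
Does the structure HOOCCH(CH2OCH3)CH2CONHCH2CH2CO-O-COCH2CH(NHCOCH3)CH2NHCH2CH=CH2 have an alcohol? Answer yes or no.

no

Reading the structure from left to right:
  HOOC: –COOH: carbonyl C bonded to –OH and C → carboxylic acid (the –OH is not a separate alcohol).
  CH(CH2OCH3): pendant –CH2OCH3: C–O–C linkage → ether.
  CH2CONHCH2: –C(=O)–N– linkage → amide (the N is not an amine).
  CH2CO-O-COCH2: two acyl groups sharing one oxygen, –C(=O)–O–C(=O)– → anhydride.
  CH(NHCOCH3): pendant –NHC(=O)CH3: N bonded to a carbonyl → amide (not amine).
  CH2NHCH2: C–N–C with sp³ carbons and no adjacent C=O → amine (secondary).
  CH=CH2: C=C double bond → alkene.
In HOOC, the –OH sits on a carbonyl carbon, making it part of a carboxylic acid, not an alcohol.
The groups actually present are: alkene, amide, amine, anhydride, carboxylic acid, ether.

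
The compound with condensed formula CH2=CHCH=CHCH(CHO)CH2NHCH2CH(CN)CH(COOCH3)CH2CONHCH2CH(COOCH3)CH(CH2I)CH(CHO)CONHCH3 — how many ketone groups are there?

0

C=C double bond → alkene.
C=C double bond → alkene.
pendant –CHO: carbonyl C bonded to C and H → aldehyde.
C–N–C with sp³ carbons and no adjacent C=O → amine (secondary).
pendant –C≡N: nitrile.
pendant –COOCH3: carbonyl C bonded to C and –OCH3 → ester.
–C(=O)–N– linkage → amide (the N is not an amine).
pendant –COOCH3: carbonyl C bonded to C and –OCH3 → ester.
pendant –CH2X: halogen on sp³ carbon → alkyl halide.
pendant –CHO: carbonyl C bonded to C and H → aldehyde.
–C(=O)NHCH3: carbonyl C bonded to C and to N → amide (the N is not an amine).
No segment is a ketone: CH(CHO) is aldehyde, not ketone; CH(COOCH3) is ester, not ketone; CH2CONHCH2 is amide, not ketone. → 0.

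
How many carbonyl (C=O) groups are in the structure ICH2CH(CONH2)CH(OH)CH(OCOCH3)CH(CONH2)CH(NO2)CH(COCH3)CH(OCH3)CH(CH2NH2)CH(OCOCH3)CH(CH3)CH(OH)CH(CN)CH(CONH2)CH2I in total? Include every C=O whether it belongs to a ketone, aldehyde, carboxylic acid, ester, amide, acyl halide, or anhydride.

6

CH(CONH2): amide, 1 C=O (running total 1).
CH(OCOCH3): ester, 1 C=O (running total 2).
CH(CONH2): amide, 1 C=O (running total 3).
CH(COCH3): ketone, 1 C=O (running total 4).
CH(OCOCH3): ester, 1 C=O (running total 5).
CH(CONH2): amide, 1 C=O (running total 6).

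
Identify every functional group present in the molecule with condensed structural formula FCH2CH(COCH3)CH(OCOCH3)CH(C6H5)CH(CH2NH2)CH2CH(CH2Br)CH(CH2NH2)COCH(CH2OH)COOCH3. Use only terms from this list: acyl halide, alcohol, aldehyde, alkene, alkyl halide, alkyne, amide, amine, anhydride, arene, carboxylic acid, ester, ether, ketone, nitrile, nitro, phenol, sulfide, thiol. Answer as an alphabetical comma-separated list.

alcohol, alkyl halide, amine, arene, ester, ketone

Taking each segment in turn:
  FCH2: halogen on an sp³ carbon → alkyl halide.
  CH(COCH3): pendant –COCH3: carbonyl C bonded to two carbons → ketone.
  CH(OCOCH3): pendant –OC(=O)CH3: an acyloxy group → ester.
  CH(C6H5): pendant –C6H5: benzene ring → arene.
  CH(CH2NH2): pendant –CH2NH2: N on sp³ C, no adjacent C=O → amine.
  CH(CH2Br): pendant –CH2X: halogen on sp³ carbon → alkyl halide.
  CH(CH2NH2): pendant –CH2NH2: N on sp³ C, no adjacent C=O → amine.
  CO: –C(=O)– with carbon on both sides → ketone.
  CH(CH2OH): pendant –CH2OH on an sp³ backbone C → alcohol.
  COOCH3: –C(=O)OCH3: carbonyl C bonded to C and to –OCH3 → ester (not ketone + ether).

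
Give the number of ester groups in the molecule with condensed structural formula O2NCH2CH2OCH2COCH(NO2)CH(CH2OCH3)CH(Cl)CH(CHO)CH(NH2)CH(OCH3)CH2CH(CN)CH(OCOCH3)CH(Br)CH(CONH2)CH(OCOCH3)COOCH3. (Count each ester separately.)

Working along the chain:
  O2NCH2: –NO2 on carbon → nitro group.
  CH2OCH2: C–O–C with sp³ carbons on both sides and no adjacent C=O → ether.
  CO: –C(=O)– with carbon on both sides → ketone.
  CH(NO2): –NO2 on an sp³ carbon → nitro (the N=O is not a carbonyl).
  CH(CH2OCH3): pendant –CH2OCH3: C–O–C linkage → ether.
  CH(Cl): halogen on an sp³ carbon → alkyl halide.
  CH(CHO): pendant –CHO: carbonyl C bonded to C and H → aldehyde.
  CH(NH2): –NH2 on an sp³ carbon with no adjacent C=O → amine.
  CH(OCH3): pendant –OCH3: C–O–C with sp³ C, no adjacent C=O → ether.
  CH(CN): pendant –C≡N: nitrile.
  CH(OCOCH3): pendant –OC(=O)CH3: an acyloxy group → ester.
  CH(Br): halogen on an sp³ carbon → alkyl halide.
  CH(CONH2): pendant –CONH2: carbonyl C bonded to C and N → amide.
  CH(OCOCH3): pendant –OC(=O)CH3: an acyloxy group → ester.
  COOCH3: –C(=O)OCH3: carbonyl C bonded to C and to –OCH3 → ester (not ketone + ether).
Ester appears at: CH(OCOCH3), CH(OCOCH3), COOCH3 → 3.

3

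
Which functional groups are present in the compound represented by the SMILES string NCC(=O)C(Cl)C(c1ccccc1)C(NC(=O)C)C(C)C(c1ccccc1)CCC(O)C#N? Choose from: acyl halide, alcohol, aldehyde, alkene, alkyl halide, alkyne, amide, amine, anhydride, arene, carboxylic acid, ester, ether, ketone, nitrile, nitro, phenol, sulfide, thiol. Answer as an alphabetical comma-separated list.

Working along the chain:
  H2NCH2: –NH2 on an sp³ carbon with no adjacent C=O → amine.
  CO: –C(=O)– with carbon on both sides → ketone.
  CH(Cl): halogen on an sp³ carbon → alkyl halide.
  CH(C6H5): pendant –C6H5: benzene ring → arene.
  CH(NHCOCH3): pendant –NHC(=O)CH3: N bonded to a carbonyl → amide (not amine).
  CH(C6H5): pendant –C6H5: benzene ring → arene.
  CH(OH): –OH on an sp³ carbon → alcohol (secondary).
  CN: –C≡N: carbon triple-bonded to nitrogen → nitrile.

alcohol, alkyl halide, amide, amine, arene, ketone, nitrile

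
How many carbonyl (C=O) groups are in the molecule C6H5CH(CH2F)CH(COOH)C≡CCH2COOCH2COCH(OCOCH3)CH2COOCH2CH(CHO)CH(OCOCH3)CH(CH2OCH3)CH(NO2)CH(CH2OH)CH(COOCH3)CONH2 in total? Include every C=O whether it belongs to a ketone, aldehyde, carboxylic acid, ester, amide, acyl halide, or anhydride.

CH(COOH): carboxylic acid, 1 C=O (running total 1).
CH2COOCH2: ester, 1 C=O (running total 2).
CO: ketone, 1 C=O (running total 3).
CH(OCOCH3): ester, 1 C=O (running total 4).
CH2COOCH2: ester, 1 C=O (running total 5).
CH(CHO): aldehyde, 1 C=O (running total 6).
CH(OCOCH3): ester, 1 C=O (running total 7).
CH(COOCH3): ester, 1 C=O (running total 8).
CONH2: amide, 1 C=O (running total 9).

9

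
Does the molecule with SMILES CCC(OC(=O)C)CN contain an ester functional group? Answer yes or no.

pendant –OC(=O)CH3: an acyloxy group → ester.
–NH2 on an sp³ carbon with no adjacent C=O → amine.
The CH(OCOCH3) segment supplies the ester: pendant –OC(=O)CH3: an acyloxy group → ester.

yes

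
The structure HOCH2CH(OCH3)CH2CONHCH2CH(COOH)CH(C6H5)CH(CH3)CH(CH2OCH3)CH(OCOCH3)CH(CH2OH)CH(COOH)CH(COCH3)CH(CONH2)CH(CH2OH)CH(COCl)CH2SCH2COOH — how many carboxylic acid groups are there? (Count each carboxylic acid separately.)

Reading the structure from left to right:
  HOCH2: HO– on an sp³ carbon → alcohol.
  CH(OCH3): pendant –OCH3: C–O–C with sp³ C, no adjacent C=O → ether.
  CH2CONHCH2: –C(=O)–N– linkage → amide (the N is not an amine).
  CH(COOH): pendant –COOH: carbonyl C bonded to C and –OH → carboxylic acid.
  CH(C6H5): pendant –C6H5: benzene ring → arene.
  CH(CH2OCH3): pendant –CH2OCH3: C–O–C linkage → ether.
  CH(OCOCH3): pendant –OC(=O)CH3: an acyloxy group → ester.
  CH(CH2OH): pendant –CH2OH on an sp³ backbone C → alcohol.
  CH(COOH): pendant –COOH: carbonyl C bonded to C and –OH → carboxylic acid.
  CH(COCH3): pendant –COCH3: carbonyl C bonded to two carbons → ketone.
  CH(CONH2): pendant –CONH2: carbonyl C bonded to C and N → amide.
  CH(CH2OH): pendant –CH2OH on an sp³ backbone C → alcohol.
  CH(COCl): pendant –C(=O)X: carbonyl C bonded to C and halogen → acyl halide.
  CH2SCH2: C–S–C linkage → sulfide (thioether).
  COOH: –COOH: carbonyl C bonded to –OH and C → carboxylic acid (the –OH is not a separate alcohol).
Carboxylic acid appears at: CH(COOH), CH(COOH), COOH → 3.

3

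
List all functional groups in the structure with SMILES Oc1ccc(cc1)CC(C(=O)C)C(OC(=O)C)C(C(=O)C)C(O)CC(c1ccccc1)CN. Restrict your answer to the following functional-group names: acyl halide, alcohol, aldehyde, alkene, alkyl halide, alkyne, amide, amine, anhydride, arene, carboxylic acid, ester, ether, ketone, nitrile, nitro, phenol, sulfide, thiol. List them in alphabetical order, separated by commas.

Working along the chain:
  HOC6H4: –OH attached directly to an aromatic ring → phenol (not alcohol); the ring itself is an arene.
  CH(COCH3): pendant –COCH3: carbonyl C bonded to two carbons → ketone.
  CH(OCOCH3): pendant –OC(=O)CH3: an acyloxy group → ester.
  CH(COCH3): pendant –COCH3: carbonyl C bonded to two carbons → ketone.
  CH(OH): –OH on an sp³ carbon → alcohol (secondary).
  CH(C6H5): pendant –C6H5: benzene ring → arene.
  CH2NH2: –NH2 on an sp³ carbon with no adjacent C=O → amine.

alcohol, amine, arene, ester, ketone, phenol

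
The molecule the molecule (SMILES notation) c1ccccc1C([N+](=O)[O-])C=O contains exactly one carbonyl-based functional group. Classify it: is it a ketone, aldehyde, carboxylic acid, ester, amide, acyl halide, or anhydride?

The carbonyl is in the CHO segment: terminal –CHO: carbonyl C bonded to H and C → aldehyde.

aldehyde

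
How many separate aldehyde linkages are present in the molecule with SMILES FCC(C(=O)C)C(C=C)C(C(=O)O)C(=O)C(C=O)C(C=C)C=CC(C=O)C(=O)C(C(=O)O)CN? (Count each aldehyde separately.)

Working along the chain:
  FCH2: halogen on an sp³ carbon → alkyl halide.
  CH(COCH3): pendant –COCH3: carbonyl C bonded to two carbons → ketone.
  CH(CH=CH2): pendant –CH=CH2: C=C double bond → alkene.
  CH(COOH): pendant –COOH: carbonyl C bonded to C and –OH → carboxylic acid.
  CO: –C(=O)– with carbon on both sides → ketone.
  CH(CHO): pendant –CHO: carbonyl C bonded to C and H → aldehyde.
  CH(CH=CH2): pendant –CH=CH2: C=C double bond → alkene.
  CH=CH: C=C double bond → alkene.
  CH(CHO): pendant –CHO: carbonyl C bonded to C and H → aldehyde.
  CO: –C(=O)– with carbon on both sides → ketone.
  CH(COOH): pendant –COOH: carbonyl C bonded to C and –OH → carboxylic acid.
  CH2NH2: –NH2 on an sp³ carbon with no adjacent C=O → amine.
Aldehyde appears at: CH(CHO), CH(CHO) → 2.

2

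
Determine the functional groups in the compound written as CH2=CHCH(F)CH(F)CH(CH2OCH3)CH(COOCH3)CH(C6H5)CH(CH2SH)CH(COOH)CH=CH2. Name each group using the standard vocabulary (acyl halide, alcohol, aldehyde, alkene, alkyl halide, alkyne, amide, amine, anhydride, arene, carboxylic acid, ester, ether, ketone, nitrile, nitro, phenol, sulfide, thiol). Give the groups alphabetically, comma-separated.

alkene, alkyl halide, arene, carboxylic acid, ester, ether, thiol

Taking each segment in turn:
  CH2=CH: C=C double bond → alkene.
  CH(F): halogen on an sp³ carbon → alkyl halide.
  CH(F): halogen on an sp³ carbon → alkyl halide.
  CH(CH2OCH3): pendant –CH2OCH3: C–O–C linkage → ether.
  CH(COOCH3): pendant –COOCH3: carbonyl C bonded to C and –OCH3 → ester.
  CH(C6H5): pendant –C6H5: benzene ring → arene.
  CH(CH2SH): pendant –CH2SH → thiol.
  CH(COOH): pendant –COOH: carbonyl C bonded to C and –OH → carboxylic acid.
  CH=CH2: C=C double bond → alkene.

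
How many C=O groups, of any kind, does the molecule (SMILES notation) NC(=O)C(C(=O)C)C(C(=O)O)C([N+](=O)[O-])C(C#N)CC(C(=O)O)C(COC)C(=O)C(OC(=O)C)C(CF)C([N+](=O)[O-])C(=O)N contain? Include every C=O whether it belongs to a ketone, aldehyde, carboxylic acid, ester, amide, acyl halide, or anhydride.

7

H2NCO: amide, 1 C=O (running total 1).
CH(COCH3): ketone, 1 C=O (running total 2).
CH(COOH): carboxylic acid, 1 C=O (running total 3).
CH(COOH): carboxylic acid, 1 C=O (running total 4).
CO: ketone, 1 C=O (running total 5).
CH(OCOCH3): ester, 1 C=O (running total 6).
CONH2: amide, 1 C=O (running total 7).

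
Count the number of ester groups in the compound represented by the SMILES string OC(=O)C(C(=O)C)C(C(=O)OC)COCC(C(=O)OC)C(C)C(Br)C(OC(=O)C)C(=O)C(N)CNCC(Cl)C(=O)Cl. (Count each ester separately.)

3

Reading the structure from left to right:
  HOOC: –COOH: carbonyl C bonded to –OH and C → carboxylic acid (the –OH is not a separate alcohol).
  CH(COCH3): pendant –COCH3: carbonyl C bonded to two carbons → ketone.
  CH(COOCH3): pendant –COOCH3: carbonyl C bonded to C and –OCH3 → ester.
  CH2OCH2: C–O–C with sp³ carbons on both sides and no adjacent C=O → ether.
  CH(COOCH3): pendant –COOCH3: carbonyl C bonded to C and –OCH3 → ester.
  CH(Br): halogen on an sp³ carbon → alkyl halide.
  CH(OCOCH3): pendant –OC(=O)CH3: an acyloxy group → ester.
  CO: –C(=O)– with carbon on both sides → ketone.
  CH(NH2): –NH2 on an sp³ carbon with no adjacent C=O → amine.
  CH2NHCH2: C–N–C with sp³ carbons and no adjacent C=O → amine (secondary).
  CH(Cl): halogen on an sp³ carbon → alkyl halide.
  COCl: –C(=O)Cl: carbonyl C bonded to C and to a halogen → acyl halide (not alkyl halide).
Ester appears at: CH(COOCH3), CH(COOCH3), CH(OCOCH3) → 3.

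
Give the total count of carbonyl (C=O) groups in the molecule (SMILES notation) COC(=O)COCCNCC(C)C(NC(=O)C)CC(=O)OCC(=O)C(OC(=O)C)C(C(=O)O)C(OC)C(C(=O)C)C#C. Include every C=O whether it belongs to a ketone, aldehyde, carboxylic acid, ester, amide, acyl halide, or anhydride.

7

CH3OOC: ester, 1 C=O (running total 1).
CH(NHCOCH3): amide, 1 C=O (running total 2).
CH2COOCH2: ester, 1 C=O (running total 3).
CO: ketone, 1 C=O (running total 4).
CH(OCOCH3): ester, 1 C=O (running total 5).
CH(COOH): carboxylic acid, 1 C=O (running total 6).
CH(COCH3): ketone, 1 C=O (running total 7).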